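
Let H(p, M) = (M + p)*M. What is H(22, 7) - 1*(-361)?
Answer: 564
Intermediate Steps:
H(p, M) = M*(M + p)
H(22, 7) - 1*(-361) = 7*(7 + 22) - 1*(-361) = 7*29 + 361 = 203 + 361 = 564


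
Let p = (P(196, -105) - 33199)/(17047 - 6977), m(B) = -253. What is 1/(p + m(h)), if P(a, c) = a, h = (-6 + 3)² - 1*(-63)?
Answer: -530/135827 ≈ -0.0039020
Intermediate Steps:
h = 72 (h = (-3)² + 63 = 9 + 63 = 72)
p = -1737/530 (p = (196 - 33199)/(17047 - 6977) = -33003/10070 = -33003*1/10070 = -1737/530 ≈ -3.2774)
1/(p + m(h)) = 1/(-1737/530 - 253) = 1/(-135827/530) = -530/135827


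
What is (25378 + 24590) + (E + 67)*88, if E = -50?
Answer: 51464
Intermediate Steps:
(25378 + 24590) + (E + 67)*88 = (25378 + 24590) + (-50 + 67)*88 = 49968 + 17*88 = 49968 + 1496 = 51464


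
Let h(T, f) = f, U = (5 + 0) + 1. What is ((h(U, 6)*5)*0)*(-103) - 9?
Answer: -9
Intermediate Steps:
U = 6 (U = 5 + 1 = 6)
((h(U, 6)*5)*0)*(-103) - 9 = ((6*5)*0)*(-103) - 9 = (30*0)*(-103) - 9 = 0*(-103) - 9 = 0 - 9 = -9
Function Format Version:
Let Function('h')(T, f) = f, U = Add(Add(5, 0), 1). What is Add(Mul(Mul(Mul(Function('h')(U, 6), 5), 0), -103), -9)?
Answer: -9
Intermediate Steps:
U = 6 (U = Add(5, 1) = 6)
Add(Mul(Mul(Mul(Function('h')(U, 6), 5), 0), -103), -9) = Add(Mul(Mul(Mul(6, 5), 0), -103), -9) = Add(Mul(Mul(30, 0), -103), -9) = Add(Mul(0, -103), -9) = Add(0, -9) = -9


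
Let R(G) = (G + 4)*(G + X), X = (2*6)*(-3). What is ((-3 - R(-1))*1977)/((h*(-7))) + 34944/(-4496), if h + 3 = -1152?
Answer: 14113452/757295 ≈ 18.637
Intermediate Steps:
h = -1155 (h = -3 - 1152 = -1155)
X = -36 (X = 12*(-3) = -36)
R(G) = (-36 + G)*(4 + G) (R(G) = (G + 4)*(G - 36) = (4 + G)*(-36 + G) = (-36 + G)*(4 + G))
((-3 - R(-1))*1977)/((h*(-7))) + 34944/(-4496) = ((-3 - (-144 + (-1)² - 32*(-1)))*1977)/((-1155*(-7))) + 34944/(-4496) = ((-3 - (-144 + 1 + 32))*1977)/8085 + 34944*(-1/4496) = ((-3 - 1*(-111))*1977)*(1/8085) - 2184/281 = ((-3 + 111)*1977)*(1/8085) - 2184/281 = (108*1977)*(1/8085) - 2184/281 = 213516*(1/8085) - 2184/281 = 71172/2695 - 2184/281 = 14113452/757295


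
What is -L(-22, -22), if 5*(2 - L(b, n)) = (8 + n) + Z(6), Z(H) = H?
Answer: -18/5 ≈ -3.6000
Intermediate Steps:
L(b, n) = -4/5 - n/5 (L(b, n) = 2 - ((8 + n) + 6)/5 = 2 - (14 + n)/5 = 2 + (-14/5 - n/5) = -4/5 - n/5)
-L(-22, -22) = -(-4/5 - 1/5*(-22)) = -(-4/5 + 22/5) = -1*18/5 = -18/5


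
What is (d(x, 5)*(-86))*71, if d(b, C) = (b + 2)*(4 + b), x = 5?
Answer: -384678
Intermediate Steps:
d(b, C) = (2 + b)*(4 + b)
(d(x, 5)*(-86))*71 = ((8 + 5² + 6*5)*(-86))*71 = ((8 + 25 + 30)*(-86))*71 = (63*(-86))*71 = -5418*71 = -384678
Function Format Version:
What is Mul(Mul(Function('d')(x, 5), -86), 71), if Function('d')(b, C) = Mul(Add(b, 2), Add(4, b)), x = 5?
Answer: -384678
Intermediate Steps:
Function('d')(b, C) = Mul(Add(2, b), Add(4, b))
Mul(Mul(Function('d')(x, 5), -86), 71) = Mul(Mul(Add(8, Pow(5, 2), Mul(6, 5)), -86), 71) = Mul(Mul(Add(8, 25, 30), -86), 71) = Mul(Mul(63, -86), 71) = Mul(-5418, 71) = -384678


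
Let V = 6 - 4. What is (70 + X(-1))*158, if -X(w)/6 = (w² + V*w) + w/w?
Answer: 11060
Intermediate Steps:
V = 2
X(w) = -6 - 12*w - 6*w² (X(w) = -6*((w² + 2*w) + w/w) = -6*((w² + 2*w) + 1) = -6*(1 + w² + 2*w) = -6 - 12*w - 6*w²)
(70 + X(-1))*158 = (70 + (-6 - 12*(-1) - 6*(-1)²))*158 = (70 + (-6 + 12 - 6*1))*158 = (70 + (-6 + 12 - 6))*158 = (70 + 0)*158 = 70*158 = 11060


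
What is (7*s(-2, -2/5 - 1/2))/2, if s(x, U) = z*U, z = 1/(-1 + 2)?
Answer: -63/20 ≈ -3.1500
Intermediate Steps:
z = 1 (z = 1/1 = 1)
s(x, U) = U (s(x, U) = 1*U = U)
(7*s(-2, -2/5 - 1/2))/2 = (7*(-2/5 - 1/2))/2 = (7*(-2*⅕ - 1*½))*(½) = (7*(-⅖ - ½))*(½) = (7*(-9/10))*(½) = -63/10*½ = -63/20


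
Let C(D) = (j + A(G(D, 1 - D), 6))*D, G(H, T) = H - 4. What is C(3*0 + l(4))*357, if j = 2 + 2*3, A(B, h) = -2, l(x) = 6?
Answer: 12852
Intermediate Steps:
G(H, T) = -4 + H
j = 8 (j = 2 + 6 = 8)
C(D) = 6*D (C(D) = (8 - 2)*D = 6*D)
C(3*0 + l(4))*357 = (6*(3*0 + 6))*357 = (6*(0 + 6))*357 = (6*6)*357 = 36*357 = 12852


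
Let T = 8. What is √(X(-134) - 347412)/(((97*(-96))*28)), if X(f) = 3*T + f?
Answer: -I*√347522/260736 ≈ -0.0022609*I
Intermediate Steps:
X(f) = 24 + f (X(f) = 3*8 + f = 24 + f)
√(X(-134) - 347412)/(((97*(-96))*28)) = √((24 - 134) - 347412)/(((97*(-96))*28)) = √(-110 - 347412)/((-9312*28)) = √(-347522)/(-260736) = (I*√347522)*(-1/260736) = -I*√347522/260736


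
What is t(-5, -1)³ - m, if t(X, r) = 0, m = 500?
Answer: -500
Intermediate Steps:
t(-5, -1)³ - m = 0³ - 1*500 = 0 - 500 = -500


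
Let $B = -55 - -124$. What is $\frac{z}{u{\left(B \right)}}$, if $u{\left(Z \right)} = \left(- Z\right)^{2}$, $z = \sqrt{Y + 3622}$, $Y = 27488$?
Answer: $\frac{\sqrt{31110}}{4761} \approx 0.037047$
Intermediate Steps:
$z = \sqrt{31110}$ ($z = \sqrt{27488 + 3622} = \sqrt{31110} \approx 176.38$)
$B = 69$ ($B = -55 + 124 = 69$)
$u{\left(Z \right)} = Z^{2}$
$\frac{z}{u{\left(B \right)}} = \frac{\sqrt{31110}}{69^{2}} = \frac{\sqrt{31110}}{4761}$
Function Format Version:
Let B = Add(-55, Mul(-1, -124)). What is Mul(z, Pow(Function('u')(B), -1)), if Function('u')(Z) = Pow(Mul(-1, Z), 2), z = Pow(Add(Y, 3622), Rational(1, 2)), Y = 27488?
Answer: Mul(Rational(1, 4761), Pow(31110, Rational(1, 2))) ≈ 0.037047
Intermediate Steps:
z = Pow(31110, Rational(1, 2)) (z = Pow(Add(27488, 3622), Rational(1, 2)) = Pow(31110, Rational(1, 2)) ≈ 176.38)
B = 69 (B = Add(-55, 124) = 69)
Function('u')(Z) = Pow(Z, 2)
Mul(z, Pow(Function('u')(B), -1)) = Mul(Pow(31110, Rational(1, 2)), Pow(Pow(69, 2), -1)) = Mul(Pow(31110, Rational(1, 2)), Pow(4761, -1)) = Mul(Pow(31110, Rational(1, 2)), Rational(1, 4761)) = Mul(Rational(1, 4761), Pow(31110, Rational(1, 2)))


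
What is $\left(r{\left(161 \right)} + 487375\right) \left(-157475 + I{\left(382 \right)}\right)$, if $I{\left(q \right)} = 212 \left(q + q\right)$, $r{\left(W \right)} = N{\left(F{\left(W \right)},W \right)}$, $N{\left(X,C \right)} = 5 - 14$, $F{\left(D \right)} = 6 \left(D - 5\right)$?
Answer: $2189735438$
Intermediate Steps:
$F{\left(D \right)} = -30 + 6 D$ ($F{\left(D \right)} = 6 \left(-5 + D\right) = -30 + 6 D$)
$N{\left(X,C \right)} = -9$ ($N{\left(X,C \right)} = 5 - 14 = -9$)
$r{\left(W \right)} = -9$
$I{\left(q \right)} = 424 q$ ($I{\left(q \right)} = 212 \cdot 2 q = 424 q$)
$\left(r{\left(161 \right)} + 487375\right) \left(-157475 + I{\left(382 \right)}\right) = \left(-9 + 487375\right) \left(-157475 + 424 \cdot 382\right) = 487366 \left(-157475 + 161968\right) = 487366 \cdot 4493 = 2189735438$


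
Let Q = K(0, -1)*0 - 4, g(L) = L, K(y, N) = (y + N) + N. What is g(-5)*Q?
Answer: 20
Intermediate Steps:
K(y, N) = y + 2*N (K(y, N) = (N + y) + N = y + 2*N)
Q = -4 (Q = (0 + 2*(-1))*0 - 4 = (0 - 2)*0 - 4 = -2*0 - 4 = 0 - 4 = -4)
g(-5)*Q = -5*(-4) = 20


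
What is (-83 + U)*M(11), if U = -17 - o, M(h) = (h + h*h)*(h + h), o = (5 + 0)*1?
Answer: -304920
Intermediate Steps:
o = 5 (o = 5*1 = 5)
M(h) = 2*h*(h + h**2) (M(h) = (h + h**2)*(2*h) = 2*h*(h + h**2))
U = -22 (U = -17 - 1*5 = -17 - 5 = -22)
(-83 + U)*M(11) = (-83 - 22)*(2*11**2*(1 + 11)) = -210*121*12 = -105*2904 = -304920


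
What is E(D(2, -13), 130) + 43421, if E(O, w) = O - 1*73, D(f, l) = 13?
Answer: 43361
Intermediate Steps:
E(O, w) = -73 + O (E(O, w) = O - 73 = -73 + O)
E(D(2, -13), 130) + 43421 = (-73 + 13) + 43421 = -60 + 43421 = 43361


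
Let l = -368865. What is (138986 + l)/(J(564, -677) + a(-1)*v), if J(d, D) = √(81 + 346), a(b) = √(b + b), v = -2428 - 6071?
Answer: -229879/(√427 - 8499*I*√2) ≈ -0.032881 - 19.126*I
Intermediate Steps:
v = -8499
a(b) = √2*√b (a(b) = √(2*b) = √2*√b)
J(d, D) = √427
(138986 + l)/(J(564, -677) + a(-1)*v) = (138986 - 368865)/(√427 + (√2*√(-1))*(-8499)) = -229879/(√427 + (√2*I)*(-8499)) = -229879/(√427 + (I*√2)*(-8499)) = -229879/(√427 - 8499*I*√2)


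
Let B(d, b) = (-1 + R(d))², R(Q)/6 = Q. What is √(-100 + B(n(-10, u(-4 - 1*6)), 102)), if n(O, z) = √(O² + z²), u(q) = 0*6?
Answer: 7*√69 ≈ 58.146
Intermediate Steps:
R(Q) = 6*Q
u(q) = 0
B(d, b) = (-1 + 6*d)²
√(-100 + B(n(-10, u(-4 - 1*6)), 102)) = √(-100 + (-1 + 6*√((-10)² + 0²))²) = √(-100 + (-1 + 6*√(100 + 0))²) = √(-100 + (-1 + 6*√100)²) = √(-100 + (-1 + 6*10)²) = √(-100 + (-1 + 60)²) = √(-100 + 59²) = √(-100 + 3481) = √3381 = 7*√69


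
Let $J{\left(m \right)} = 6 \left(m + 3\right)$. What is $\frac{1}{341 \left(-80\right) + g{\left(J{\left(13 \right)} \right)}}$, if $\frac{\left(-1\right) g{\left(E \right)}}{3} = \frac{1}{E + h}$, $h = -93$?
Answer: $- \frac{1}{27281} \approx -3.6656 \cdot 10^{-5}$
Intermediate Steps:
$J{\left(m \right)} = 18 + 6 m$ ($J{\left(m \right)} = 6 \left(3 + m\right) = 18 + 6 m$)
$g{\left(E \right)} = - \frac{3}{-93 + E}$ ($g{\left(E \right)} = - \frac{3}{E - 93} = - \frac{3}{-93 + E}$)
$\frac{1}{341 \left(-80\right) + g{\left(J{\left(13 \right)} \right)}} = \frac{1}{341 \left(-80\right) - \frac{3}{-93 + \left(18 + 6 \cdot 13\right)}} = \frac{1}{-27280 - \frac{3}{-93 + \left(18 + 78\right)}} = \frac{1}{-27280 - \frac{3}{-93 + 96}} = \frac{1}{-27280 - \frac{3}{3}} = \frac{1}{-27280 - 1} = \frac{1}{-27281} = - \frac{1}{27281}$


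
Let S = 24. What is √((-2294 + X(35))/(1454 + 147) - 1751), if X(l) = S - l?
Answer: 2*I*√1122963814/1601 ≈ 41.862*I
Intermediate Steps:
X(l) = 24 - l
√((-2294 + X(35))/(1454 + 147) - 1751) = √((-2294 + (24 - 1*35))/(1454 + 147) - 1751) = √((-2294 + (24 - 35))/1601 - 1751) = √((-2294 - 11)*(1/1601) - 1751) = √(-2305*1/1601 - 1751) = √(-2305/1601 - 1751) = √(-2805656/1601) = 2*I*√1122963814/1601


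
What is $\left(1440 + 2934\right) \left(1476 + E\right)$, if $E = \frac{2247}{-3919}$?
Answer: $\frac{25291329678}{3919} \approx 6.4535 \cdot 10^{6}$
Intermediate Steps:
$E = - \frac{2247}{3919}$ ($E = 2247 \left(- \frac{1}{3919}\right) = - \frac{2247}{3919} \approx -0.57336$)
$\left(1440 + 2934\right) \left(1476 + E\right) = \left(1440 + 2934\right) \left(1476 - \frac{2247}{3919}\right) = 4374 \cdot \frac{5782197}{3919} = \frac{25291329678}{3919}$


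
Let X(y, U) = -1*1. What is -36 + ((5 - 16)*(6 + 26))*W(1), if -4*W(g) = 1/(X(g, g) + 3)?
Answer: 8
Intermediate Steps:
X(y, U) = -1
W(g) = -⅛ (W(g) = -1/(4*(-1 + 3)) = -¼/2 = -¼*½ = -⅛)
-36 + ((5 - 16)*(6 + 26))*W(1) = -36 + ((5 - 16)*(6 + 26))*(-⅛) = -36 - 11*32*(-⅛) = -36 - 352*(-⅛) = -36 + 44 = 8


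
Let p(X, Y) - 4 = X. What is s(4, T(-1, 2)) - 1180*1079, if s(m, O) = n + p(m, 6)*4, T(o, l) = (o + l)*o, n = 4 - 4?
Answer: -1273188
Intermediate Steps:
p(X, Y) = 4 + X
n = 0
T(o, l) = o*(l + o) (T(o, l) = (l + o)*o = o*(l + o))
s(m, O) = 16 + 4*m (s(m, O) = 0 + (4 + m)*4 = 0 + (16 + 4*m) = 16 + 4*m)
s(4, T(-1, 2)) - 1180*1079 = (16 + 4*4) - 1180*1079 = (16 + 16) - 1273220 = 32 - 1273220 = -1273188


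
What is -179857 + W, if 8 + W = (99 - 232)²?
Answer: -162176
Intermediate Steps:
W = 17681 (W = -8 + (99 - 232)² = -8 + (-133)² = -8 + 17689 = 17681)
-179857 + W = -179857 + 17681 = -162176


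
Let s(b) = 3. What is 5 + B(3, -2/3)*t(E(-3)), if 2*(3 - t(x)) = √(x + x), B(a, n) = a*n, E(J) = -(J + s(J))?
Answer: -1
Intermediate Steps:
E(J) = -3 - J (E(J) = -(J + 3) = -(3 + J) = -3 - J)
t(x) = 3 - √2*√x/2 (t(x) = 3 - √(x + x)/2 = 3 - √2*√x/2)
5 + B(3, -2/3)*t(E(-3)) = 5 + (3*(-2/3))*(3 - √2*√(-3 - 1*(-3))/2) = 5 + (3*(-2*⅓))*(3 - √2*√(-3 + 3)/2) = 5 + (3*(-⅔))*(3 - √2*√0/2) = 5 - 2*(3 - ½*√2*0) = 5 - 2*(3 + 0) = 5 - 2*3 = 5 - 6 = -1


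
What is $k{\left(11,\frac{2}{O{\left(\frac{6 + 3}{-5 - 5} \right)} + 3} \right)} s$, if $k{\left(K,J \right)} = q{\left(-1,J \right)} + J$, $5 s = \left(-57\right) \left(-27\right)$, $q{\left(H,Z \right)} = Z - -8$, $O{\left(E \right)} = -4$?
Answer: $\frac{6156}{5} \approx 1231.2$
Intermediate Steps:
$q{\left(H,Z \right)} = 8 + Z$ ($q{\left(H,Z \right)} = Z + 8 = 8 + Z$)
$s = \frac{1539}{5}$ ($s = \frac{\left(-57\right) \left(-27\right)}{5} = \frac{1}{5} \cdot 1539 = \frac{1539}{5} \approx 307.8$)
$k{\left(K,J \right)} = 8 + 2 J$ ($k{\left(K,J \right)} = \left(8 + J\right) + J = 8 + 2 J$)
$k{\left(11,\frac{2}{O{\left(\frac{6 + 3}{-5 - 5} \right)} + 3} \right)} s = \left(8 + 2 \frac{2}{-4 + 3}\right) \frac{1539}{5} = \left(8 + 2 \frac{2}{-1}\right) \frac{1539}{5} = \left(8 + 2 \cdot 2 \left(-1\right)\right) \frac{1539}{5} = \left(8 + 2 \left(-2\right)\right) \frac{1539}{5} = \left(8 - 4\right) \frac{1539}{5} = 4 \cdot \frac{1539}{5} = \frac{6156}{5}$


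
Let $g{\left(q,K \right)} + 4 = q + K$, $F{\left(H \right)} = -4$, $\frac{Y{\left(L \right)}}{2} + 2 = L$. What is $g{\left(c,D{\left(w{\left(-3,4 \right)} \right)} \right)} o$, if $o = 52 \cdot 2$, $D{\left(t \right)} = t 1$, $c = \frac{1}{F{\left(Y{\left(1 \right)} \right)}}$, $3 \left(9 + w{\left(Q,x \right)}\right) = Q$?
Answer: $-1482$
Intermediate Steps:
$Y{\left(L \right)} = -4 + 2 L$
$w{\left(Q,x \right)} = -9 + \frac{Q}{3}$
$c = - \frac{1}{4}$ ($c = \frac{1}{-4} = - \frac{1}{4} \approx -0.25$)
$D{\left(t \right)} = t$
$o = 104$
$g{\left(q,K \right)} = -4 + K + q$ ($g{\left(q,K \right)} = -4 + \left(q + K\right) = -4 + \left(K + q\right) = -4 + K + q$)
$g{\left(c,D{\left(w{\left(-3,4 \right)} \right)} \right)} o = \left(-4 + \left(-9 + \frac{1}{3} \left(-3\right)\right) - \frac{1}{4}\right) 104 = \left(-4 - 10 - \frac{1}{4}\right) 104 = \left(- \frac{57}{4}\right) 104 = -1482$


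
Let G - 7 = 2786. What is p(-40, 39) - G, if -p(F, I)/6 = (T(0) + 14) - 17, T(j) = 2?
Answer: -2787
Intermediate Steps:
G = 2793 (G = 7 + 2786 = 2793)
p(F, I) = 6 (p(F, I) = -6*((2 + 14) - 17) = -6*(16 - 17) = -6*(-1) = 6)
p(-40, 39) - G = 6 - 1*2793 = 6 - 2793 = -2787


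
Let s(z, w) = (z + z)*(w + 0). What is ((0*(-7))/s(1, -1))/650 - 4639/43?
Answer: -4639/43 ≈ -107.88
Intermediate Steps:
s(z, w) = 2*w*z (s(z, w) = (2*z)*w = 2*w*z)
((0*(-7))/s(1, -1))/650 - 4639/43 = ((0*(-7))/((2*(-1)*1)))/650 - 4639/43 = (0/(-2))*(1/650) - 4639*1/43 = (0*(-½))*(1/650) - 4639/43 = 0*(1/650) - 4639/43 = 0 - 4639/43 = -4639/43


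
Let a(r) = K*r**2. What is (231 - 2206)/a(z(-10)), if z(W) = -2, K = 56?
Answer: -1975/224 ≈ -8.8170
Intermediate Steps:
a(r) = 56*r**2
(231 - 2206)/a(z(-10)) = (231 - 2206)/((56*(-2)**2)) = -1975/(56*4) = -1975/224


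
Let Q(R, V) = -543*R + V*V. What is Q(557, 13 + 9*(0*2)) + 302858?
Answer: 576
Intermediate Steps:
Q(R, V) = V**2 - 543*R (Q(R, V) = -543*R + V**2 = V**2 - 543*R)
Q(557, 13 + 9*(0*2)) + 302858 = ((13 + 9*(0*2))**2 - 543*557) + 302858 = ((13 + 9*0)**2 - 302451) + 302858 = ((13 + 0)**2 - 302451) + 302858 = (13**2 - 302451) + 302858 = (169 - 302451) + 302858 = -302282 + 302858 = 576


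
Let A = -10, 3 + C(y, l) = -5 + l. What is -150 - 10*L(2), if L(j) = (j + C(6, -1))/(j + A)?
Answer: -635/4 ≈ -158.75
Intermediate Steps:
C(y, l) = -8 + l (C(y, l) = -3 + (-5 + l) = -8 + l)
L(j) = (-9 + j)/(-10 + j) (L(j) = (j + (-8 - 1))/(j - 10) = (j - 9)/(-10 + j) = (-9 + j)/(-10 + j))
-150 - 10*L(2) = -150 - 10*(-9 + 2)/(-10 + 2) = -150 - 10*(-7)/(-8) = -150 - (-5)*(-7)/4 = -150 - 10*7/8 = -150 - 35/4 = -635/4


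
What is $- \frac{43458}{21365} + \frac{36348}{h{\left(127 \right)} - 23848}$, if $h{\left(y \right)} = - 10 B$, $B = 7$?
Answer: $- \frac{908001732}{255504035} \approx -3.5538$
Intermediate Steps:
$h{\left(y \right)} = -70$ ($h{\left(y \right)} = \left(-10\right) 7 = -70$)
$- \frac{43458}{21365} + \frac{36348}{h{\left(127 \right)} - 23848} = - \frac{43458}{21365} + \frac{36348}{-70 - 23848} = \left(-43458\right) \frac{1}{21365} + \frac{36348}{-23918} = - \frac{43458}{21365} + 36348 \left(- \frac{1}{23918}\right) = - \frac{43458}{21365} - \frac{18174}{11959} = - \frac{908001732}{255504035}$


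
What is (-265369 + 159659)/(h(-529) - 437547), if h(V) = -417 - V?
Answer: 21142/87487 ≈ 0.24166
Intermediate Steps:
(-265369 + 159659)/(h(-529) - 437547) = (-265369 + 159659)/((-417 - 1*(-529)) - 437547) = -105710/((-417 + 529) - 437547) = -105710/(112 - 437547) = -105710/(-437435) = -105710*(-1/437435) = 21142/87487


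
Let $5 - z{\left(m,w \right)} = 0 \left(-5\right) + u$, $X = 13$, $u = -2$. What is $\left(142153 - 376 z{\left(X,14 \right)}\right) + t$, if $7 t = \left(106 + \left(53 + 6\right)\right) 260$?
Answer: $\frac{1019547}{7} \approx 1.4565 \cdot 10^{5}$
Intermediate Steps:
$z{\left(m,w \right)} = 7$ ($z{\left(m,w \right)} = 5 - \left(0 \left(-5\right) - 2\right) = 5 - \left(0 - 2\right) = 5 - -2 = 5 + 2 = 7$)
$t = \frac{42900}{7}$ ($t = \frac{\left(106 + \left(53 + 6\right)\right) 260}{7} = \frac{\left(106 + 59\right) 260}{7} = \frac{165 \cdot 260}{7} = \frac{1}{7} \cdot 42900 = \frac{42900}{7} \approx 6128.6$)
$\left(142153 - 376 z{\left(X,14 \right)}\right) + t = \left(142153 - 2632\right) + \frac{42900}{7} = 139521 + \frac{42900}{7} = \frac{1019547}{7}$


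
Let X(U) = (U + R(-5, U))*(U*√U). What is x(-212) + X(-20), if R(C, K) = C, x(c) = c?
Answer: -212 + 1000*I*√5 ≈ -212.0 + 2236.1*I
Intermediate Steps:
X(U) = U^(3/2)*(-5 + U) (X(U) = (U - 5)*(U*√U) = (-5 + U)*U^(3/2) = U^(3/2)*(-5 + U))
x(-212) + X(-20) = -212 + (-20)^(3/2)*(-5 - 20) = -212 - 40*I*√5*(-25) = -212 + 1000*I*√5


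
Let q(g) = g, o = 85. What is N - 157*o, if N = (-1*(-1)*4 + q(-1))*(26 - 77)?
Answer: -13498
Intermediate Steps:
N = -153 (N = (-1*(-1)*4 - 1)*(26 - 77) = (1*4 - 1)*(-51) = (4 - 1)*(-51) = 3*(-51) = -153)
N - 157*o = -153 - 157*85 = -153 - 13345 = -13498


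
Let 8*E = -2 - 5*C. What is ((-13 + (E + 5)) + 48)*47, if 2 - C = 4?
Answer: 1927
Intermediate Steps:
C = -2 (C = 2 - 1*4 = 2 - 4 = -2)
E = 1 (E = (-2 - 5*(-2))/8 = (-2 + 10)/8 = (⅛)*8 = 1)
((-13 + (E + 5)) + 48)*47 = ((-13 + (1 + 5)) + 48)*47 = ((-13 + 6) + 48)*47 = (-7 + 48)*47 = 41*47 = 1927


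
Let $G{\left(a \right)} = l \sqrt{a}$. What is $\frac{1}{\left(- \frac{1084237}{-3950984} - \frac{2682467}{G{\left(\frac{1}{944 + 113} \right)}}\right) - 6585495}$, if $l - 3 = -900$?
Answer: $- \frac{22337271464089509346536}{147069920673537899201392823951} - \frac{71003817792224031936 \sqrt{1057}}{1029489444714765294409749767657} \approx -1.5412 \cdot 10^{-7}$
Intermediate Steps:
$l = -897$ ($l = 3 - 900 = -897$)
$G{\left(a \right)} = - 897 \sqrt{a}$
$\frac{1}{\left(- \frac{1084237}{-3950984} - \frac{2682467}{G{\left(\frac{1}{944 + 113} \right)}}\right) - 6585495} = \frac{1}{\left(- \frac{1084237}{-3950984} - \frac{2682467}{\left(-897\right) \sqrt{\frac{1}{944 + 113}}}\right) - 6585495} = \frac{1}{\left(\left(-1084237\right) \left(- \frac{1}{3950984}\right) - \frac{2682467}{\left(-897\right) \sqrt{\frac{1}{1057}}}\right) - 6585495} = \frac{1}{\left(\frac{1084237}{3950984} - \frac{2682467}{\left(-897\right) \sqrt{\frac{1}{1057}}}\right) - 6585495} = \frac{1}{\left(\frac{1084237}{3950984} - \frac{2682467}{\left(-897\right) \frac{\sqrt{1057}}{1057}}\right) - 6585495} = \frac{1}{\left(\frac{1084237}{3950984} - \frac{2682467}{\left(- \frac{897}{1057}\right) \sqrt{1057}}\right) - 6585495} = \frac{1}{\left(\frac{1084237}{3950984} - 2682467 \left(- \frac{\sqrt{1057}}{897}\right)\right) - 6585495} = \frac{1}{\left(\frac{1084237}{3950984} + \frac{116629 \sqrt{1057}}{39}\right) - 6585495} = \frac{1}{- \frac{26019184292843}{3950984} + \frac{116629 \sqrt{1057}}{39}}$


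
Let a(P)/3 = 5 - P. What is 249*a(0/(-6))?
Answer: 3735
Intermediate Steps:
a(P) = 15 - 3*P (a(P) = 3*(5 - P) = 15 - 3*P)
249*a(0/(-6)) = 249*(15 - 0/(-6)) = 249*(15 - 0*(-1)/6) = 249*(15 - 3*0) = 249*(15 + 0) = 249*15 = 3735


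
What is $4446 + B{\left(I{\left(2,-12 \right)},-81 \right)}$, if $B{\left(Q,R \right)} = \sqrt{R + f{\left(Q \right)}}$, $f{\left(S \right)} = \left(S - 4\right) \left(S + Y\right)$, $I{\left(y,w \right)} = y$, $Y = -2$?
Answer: $4446 + 9 i \approx 4446.0 + 9.0 i$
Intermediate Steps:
$f{\left(S \right)} = \left(-4 + S\right) \left(-2 + S\right)$ ($f{\left(S \right)} = \left(S - 4\right) \left(S - 2\right) = \left(-4 + S\right) \left(-2 + S\right)$)
$B{\left(Q,R \right)} = \sqrt{8 + R + Q^{2} - 6 Q}$ ($B{\left(Q,R \right)} = \sqrt{R + \left(8 + Q^{2} - 6 Q\right)} = \sqrt{8 + R + Q^{2} - 6 Q}$)
$4446 + B{\left(I{\left(2,-12 \right)},-81 \right)} = 4446 + \sqrt{8 - 81 + 2^{2} - 12} = 4446 + \sqrt{8 - 81 + 4 - 12} = 4446 + \sqrt{-81} = 4446 + 9 i$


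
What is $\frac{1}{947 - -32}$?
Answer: $\frac{1}{979} \approx 0.0010215$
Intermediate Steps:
$\frac{1}{947 - -32} = \frac{1}{947 + 32} = \frac{1}{979}$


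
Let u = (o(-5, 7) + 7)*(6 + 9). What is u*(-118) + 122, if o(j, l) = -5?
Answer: -3418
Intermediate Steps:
u = 30 (u = (-5 + 7)*(6 + 9) = 2*15 = 30)
u*(-118) + 122 = 30*(-118) + 122 = -3540 + 122 = -3418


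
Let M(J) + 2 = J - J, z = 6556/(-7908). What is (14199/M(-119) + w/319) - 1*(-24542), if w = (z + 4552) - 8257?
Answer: 21986025907/1261326 ≈ 17431.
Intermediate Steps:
z = -1639/1977 (z = 6556*(-1/7908) = -1639/1977 ≈ -0.82903)
M(J) = -2 (M(J) = -2 + (J - J) = -2 + 0 = -2)
w = -7326424/1977 (w = (-1639/1977 + 4552) - 8257 = 8997665/1977 - 8257 = -7326424/1977 ≈ -3705.8)
(14199/M(-119) + w/319) - 1*(-24542) = (14199/(-2) - 7326424/1977/319) - 1*(-24542) = (14199*(-½) - 7326424/1977*1/319) + 24542 = (-14199/2 - 7326424/630663) + 24542 = -8969436785/1261326 + 24542 = 21986025907/1261326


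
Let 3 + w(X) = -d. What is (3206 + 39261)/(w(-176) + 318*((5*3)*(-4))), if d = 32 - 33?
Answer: -42467/19082 ≈ -2.2255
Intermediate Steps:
d = -1
w(X) = -2 (w(X) = -3 - 1*(-1) = -3 + 1 = -2)
(3206 + 39261)/(w(-176) + 318*((5*3)*(-4))) = (3206 + 39261)/(-2 + 318*((5*3)*(-4))) = 42467/(-2 + 318*(15*(-4))) = 42467/(-2 + 318*(-60)) = 42467/(-2 - 19080) = 42467/(-19082) = 42467*(-1/19082) = -42467/19082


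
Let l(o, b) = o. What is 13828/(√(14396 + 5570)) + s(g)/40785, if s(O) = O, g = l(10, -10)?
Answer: 2/8157 + 6914*√19966/9983 ≈ 97.862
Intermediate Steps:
g = 10
13828/(√(14396 + 5570)) + s(g)/40785 = 13828/(√(14396 + 5570)) + 10/40785 = 13828/(√19966) + 10*(1/40785) = 13828*(√19966/19966) + 2/8157 = 6914*√19966/9983 + 2/8157 = 2/8157 + 6914*√19966/9983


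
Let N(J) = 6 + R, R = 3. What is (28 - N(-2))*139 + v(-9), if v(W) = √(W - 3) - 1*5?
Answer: 2636 + 2*I*√3 ≈ 2636.0 + 3.4641*I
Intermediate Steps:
N(J) = 9 (N(J) = 6 + 3 = 9)
v(W) = -5 + √(-3 + W) (v(W) = √(-3 + W) - 5 = -5 + √(-3 + W))
(28 - N(-2))*139 + v(-9) = (28 - 1*9)*139 + (-5 + √(-3 - 9)) = (28 - 9)*139 + (-5 + √(-12)) = 19*139 + (-5 + 2*I*√3) = 2641 + (-5 + 2*I*√3) = 2636 + 2*I*√3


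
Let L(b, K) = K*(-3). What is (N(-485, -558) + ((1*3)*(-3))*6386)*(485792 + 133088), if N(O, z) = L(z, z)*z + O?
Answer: -613960522880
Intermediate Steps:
L(b, K) = -3*K
N(O, z) = O - 3*z² (N(O, z) = (-3*z)*z + O = -3*z² + O = O - 3*z²)
(N(-485, -558) + ((1*3)*(-3))*6386)*(485792 + 133088) = ((-485 - 3*(-558)²) + ((1*3)*(-3))*6386)*(485792 + 133088) = ((-485 - 3*311364) + (3*(-3))*6386)*618880 = ((-485 - 934092) - 9*6386)*618880 = (-934577 - 57474)*618880 = -992051*618880 = -613960522880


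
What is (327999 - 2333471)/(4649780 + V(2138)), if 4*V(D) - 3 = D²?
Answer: -8021888/23170167 ≈ -0.34622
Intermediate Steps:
V(D) = ¾ + D²/4
(327999 - 2333471)/(4649780 + V(2138)) = (327999 - 2333471)/(4649780 + (¾ + (¼)*2138²)) = -2005472/(4649780 + (¾ + (¼)*4571044)) = -2005472/(4649780 + (¾ + 1142761)) = -2005472/(4649780 + 4571047/4) = -2005472/23170167/4 = -2005472*4/23170167 = -8021888/23170167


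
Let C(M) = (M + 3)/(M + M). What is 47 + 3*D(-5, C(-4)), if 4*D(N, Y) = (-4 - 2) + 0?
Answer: 85/2 ≈ 42.500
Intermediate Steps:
C(M) = (3 + M)/(2*M) (C(M) = (3 + M)/((2*M)) = (3 + M)*(1/(2*M)) = (3 + M)/(2*M))
D(N, Y) = -3/2 (D(N, Y) = ((-4 - 2) + 0)/4 = (-6 + 0)/4 = (¼)*(-6) = -3/2)
47 + 3*D(-5, C(-4)) = 47 + 3*(-3/2) = 47 - 9/2 = 85/2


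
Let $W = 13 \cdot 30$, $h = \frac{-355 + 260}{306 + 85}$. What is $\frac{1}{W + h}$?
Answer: $\frac{391}{152395} \approx 0.0025657$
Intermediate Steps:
$h = - \frac{95}{391} \approx -0.24297$
$W = 390$
$\frac{1}{W + h} = \frac{1}{390 - \frac{95}{391}} = \frac{1}{\frac{152395}{391}} = \frac{391}{152395}$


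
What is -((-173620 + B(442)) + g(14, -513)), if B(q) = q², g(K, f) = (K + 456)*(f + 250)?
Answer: 101866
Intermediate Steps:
g(K, f) = (250 + f)*(456 + K) (g(K, f) = (456 + K)*(250 + f) = (250 + f)*(456 + K))
-((-173620 + B(442)) + g(14, -513)) = -((-173620 + 442²) + (114000 + 250*14 + 456*(-513) + 14*(-513))) = -((-173620 + 195364) + (114000 + 3500 - 233928 - 7182)) = -(21744 - 123610) = -1*(-101866) = 101866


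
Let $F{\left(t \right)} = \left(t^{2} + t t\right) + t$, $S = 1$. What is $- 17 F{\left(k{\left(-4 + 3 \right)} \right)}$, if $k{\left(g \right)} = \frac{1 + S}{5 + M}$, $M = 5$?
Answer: $- \frac{119}{25} \approx -4.76$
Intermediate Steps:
$k{\left(g \right)} = \frac{1}{5}$ ($k{\left(g \right)} = \frac{1 + 1}{5 + 5} = \frac{2}{10} = 2 \cdot \frac{1}{10} = \frac{1}{5}$)
$F{\left(t \right)} = t + 2 t^{2}$ ($F{\left(t \right)} = \left(t^{2} + t^{2}\right) + t = 2 t^{2} + t = t + 2 t^{2}$)
$- 17 F{\left(k{\left(-4 + 3 \right)} \right)} = - 17 \frac{1 + 2 \cdot \frac{1}{5}}{5} = - 17 \frac{1 + \frac{2}{5}}{5} = - 17 \cdot \frac{1}{5} \cdot \frac{7}{5} = \left(-17\right) \frac{7}{25} = - \frac{119}{25}$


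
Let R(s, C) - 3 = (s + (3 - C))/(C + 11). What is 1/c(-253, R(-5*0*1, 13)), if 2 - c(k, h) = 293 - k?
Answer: -1/544 ≈ -0.0018382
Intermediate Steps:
R(s, C) = 3 + (3 + s - C)/(11 + C) (R(s, C) = 3 + (s + (3 - C))/(C + 11) = 3 + (3 + s - C)/(11 + C))
c(k, h) = -291 + k (c(k, h) = 2 - (293 - k) = 2 + (-293 + k) = -291 + k)
1/c(-253, R(-5*0*1, 13)) = 1/(-291 - 253) = 1/(-544) = -1/544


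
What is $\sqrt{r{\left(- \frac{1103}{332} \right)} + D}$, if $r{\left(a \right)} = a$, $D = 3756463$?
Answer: $\frac{\sqrt{103513002879}}{166} \approx 1938.2$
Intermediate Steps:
$\sqrt{r{\left(- \frac{1103}{332} \right)} + D} = \sqrt{- \frac{1103}{332} + 3756463} = \sqrt{\frac{1247144613}{332}} = \frac{\sqrt{103513002879}}{166}$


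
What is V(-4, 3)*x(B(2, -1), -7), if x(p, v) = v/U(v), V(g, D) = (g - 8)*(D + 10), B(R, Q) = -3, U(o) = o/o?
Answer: 1092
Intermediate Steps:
U(o) = 1
V(g, D) = (-8 + g)*(10 + D)
x(p, v) = v (x(p, v) = v/1 = v*1 = v)
V(-4, 3)*x(B(2, -1), -7) = (-80 - 8*3 + 10*(-4) + 3*(-4))*(-7) = (-80 - 24 - 40 - 12)*(-7) = -156*(-7) = 1092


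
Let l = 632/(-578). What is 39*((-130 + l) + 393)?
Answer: 2951949/289 ≈ 10214.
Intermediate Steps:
l = -316/289 (l = 632*(-1/578) = -316/289 ≈ -1.0934)
39*((-130 + l) + 393) = 39*((-130 - 316/289) + 393) = 39*(-37886/289 + 393) = 39*(75691/289) = 2951949/289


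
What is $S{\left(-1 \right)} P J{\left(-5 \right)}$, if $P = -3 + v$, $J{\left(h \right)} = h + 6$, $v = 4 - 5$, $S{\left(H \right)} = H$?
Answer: $4$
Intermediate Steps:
$v = -1$ ($v = 4 - 5 = -1$)
$J{\left(h \right)} = 6 + h$
$P = -4$ ($P = -3 - 1 = -4$)
$S{\left(-1 \right)} P J{\left(-5 \right)} = \left(-1\right) \left(-4\right) \left(6 - 5\right) = 4 \cdot 1 = 4$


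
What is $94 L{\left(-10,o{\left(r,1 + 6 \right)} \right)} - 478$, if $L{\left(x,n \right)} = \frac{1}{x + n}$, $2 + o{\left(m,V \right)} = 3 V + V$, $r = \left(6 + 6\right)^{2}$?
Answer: $- \frac{3777}{8} \approx -472.13$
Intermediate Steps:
$r = 144$ ($r = 12^{2} = 144$)
$o{\left(m,V \right)} = -2 + 4 V$ ($o{\left(m,V \right)} = -2 + \left(3 V + V\right) = -2 + 4 V$)
$L{\left(x,n \right)} = \frac{1}{n + x}$
$94 L{\left(-10,o{\left(r,1 + 6 \right)} \right)} - 478 = \frac{94}{\left(-2 + 4 \left(1 + 6\right)\right) - 10} - 478 = \frac{94}{\left(-2 + 4 \cdot 7\right) - 10} - 478 = \frac{94}{\left(-2 + 28\right) - 10} - 478 = \frac{94}{26 - 10} - 478 = \frac{94}{16} - 478 = 94 \cdot \frac{1}{16} - 478 = \frac{47}{8} - 478 = - \frac{3777}{8}$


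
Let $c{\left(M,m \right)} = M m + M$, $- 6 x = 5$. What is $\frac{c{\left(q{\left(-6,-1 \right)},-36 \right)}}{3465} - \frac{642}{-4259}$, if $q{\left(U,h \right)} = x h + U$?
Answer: $\frac{513377}{2529846} \approx 0.20293$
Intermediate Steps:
$x = - \frac{5}{6}$ ($x = \left(- \frac{1}{6}\right) 5 = - \frac{5}{6} \approx -0.83333$)
$q{\left(U,h \right)} = U - \frac{5 h}{6}$ ($q{\left(U,h \right)} = - \frac{5 h}{6} + U = U - \frac{5 h}{6}$)
$c{\left(M,m \right)} = M + M m$
$\frac{c{\left(q{\left(-6,-1 \right)},-36 \right)}}{3465} - \frac{642}{-4259} = \frac{\left(-6 - - \frac{5}{6}\right) \left(1 - 36\right)}{3465} - \frac{642}{-4259} = \left(-6 + \frac{5}{6}\right) \left(-35\right) \frac{1}{3465} - - \frac{642}{4259} = \left(- \frac{31}{6}\right) \left(-35\right) \frac{1}{3465} + \frac{642}{4259} = \frac{1085}{6} \cdot \frac{1}{3465} + \frac{642}{4259} = \frac{31}{594} + \frac{642}{4259} = \frac{513377}{2529846}$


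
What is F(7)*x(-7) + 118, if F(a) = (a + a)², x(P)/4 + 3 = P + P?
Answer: -13210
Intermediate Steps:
x(P) = -12 + 8*P (x(P) = -12 + 4*(P + P) = -12 + 4*(2*P) = -12 + 8*P)
F(a) = 4*a² (F(a) = (2*a)² = 4*a²)
F(7)*x(-7) + 118 = (4*7²)*(-12 + 8*(-7)) + 118 = (4*49)*(-12 - 56) + 118 = 196*(-68) + 118 = -13328 + 118 = -13210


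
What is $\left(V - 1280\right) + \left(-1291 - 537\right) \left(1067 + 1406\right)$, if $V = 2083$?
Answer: $-4519841$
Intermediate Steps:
$\left(V - 1280\right) + \left(-1291 - 537\right) \left(1067 + 1406\right) = \left(2083 - 1280\right) + \left(-1291 - 537\right) \left(1067 + 1406\right) = 803 - 4520644 = -4519841$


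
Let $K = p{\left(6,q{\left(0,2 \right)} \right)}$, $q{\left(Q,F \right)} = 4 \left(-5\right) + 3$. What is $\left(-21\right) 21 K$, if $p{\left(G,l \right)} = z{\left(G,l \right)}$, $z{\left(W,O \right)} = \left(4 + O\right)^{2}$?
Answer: $-74529$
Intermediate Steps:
$q{\left(Q,F \right)} = -17$ ($q{\left(Q,F \right)} = -20 + 3 = -17$)
$p{\left(G,l \right)} = \left(4 + l\right)^{2}$
$K = 169$ ($K = \left(4 - 17\right)^{2} = \left(-13\right)^{2} = 169$)
$\left(-21\right) 21 K = \left(-21\right) 21 \cdot 169 = \left(-441\right) 169 = -74529$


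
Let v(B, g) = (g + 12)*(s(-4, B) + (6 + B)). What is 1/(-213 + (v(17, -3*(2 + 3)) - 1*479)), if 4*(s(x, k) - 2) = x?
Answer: -1/764 ≈ -0.0013089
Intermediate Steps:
s(x, k) = 2 + x/4
v(B, g) = (7 + B)*(12 + g) (v(B, g) = (g + 12)*((2 + (¼)*(-4)) + (6 + B)) = (12 + g)*((2 - 1) + (6 + B)) = (12 + g)*(1 + (6 + B)) = (12 + g)*(7 + B) = (7 + B)*(12 + g))
1/(-213 + (v(17, -3*(2 + 3)) - 1*479)) = 1/(-213 + ((84 + 7*(-3*(2 + 3)) + 12*17 + 17*(-3*(2 + 3))) - 1*479)) = 1/(-213 + ((84 + 7*(-3*5) + 204 + 17*(-3*5)) - 479)) = 1/(-213 + ((84 + 7*(-15) + 204 + 17*(-15)) - 479)) = 1/(-213 + ((84 - 105 + 204 - 255) - 479)) = 1/(-213 + (-72 - 479)) = 1/(-213 - 551) = 1/(-764) = -1/764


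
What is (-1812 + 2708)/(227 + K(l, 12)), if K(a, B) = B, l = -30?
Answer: 896/239 ≈ 3.7490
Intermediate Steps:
(-1812 + 2708)/(227 + K(l, 12)) = (-1812 + 2708)/(227 + 12) = 896/239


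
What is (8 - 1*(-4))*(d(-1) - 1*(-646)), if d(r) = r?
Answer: 7740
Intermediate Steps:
(8 - 1*(-4))*(d(-1) - 1*(-646)) = (8 - 1*(-4))*(-1 - 1*(-646)) = (8 + 4)*(-1 + 646) = 12*645 = 7740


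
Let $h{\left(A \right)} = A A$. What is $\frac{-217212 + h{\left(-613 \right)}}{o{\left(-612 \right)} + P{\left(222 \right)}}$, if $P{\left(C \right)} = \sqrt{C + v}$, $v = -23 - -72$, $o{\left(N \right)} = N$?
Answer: $- \frac{97036884}{374273} - \frac{158557 \sqrt{271}}{374273} \approx -266.24$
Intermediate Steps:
$h{\left(A \right)} = A^{2}$
$v = 49$ ($v = -23 + 72 = 49$)
$P{\left(C \right)} = \sqrt{49 + C}$ ($P{\left(C \right)} = \sqrt{C + 49} = \sqrt{49 + C}$)
$\frac{-217212 + h{\left(-613 \right)}}{o{\left(-612 \right)} + P{\left(222 \right)}} = \frac{-217212 + \left(-613\right)^{2}}{-612 + \sqrt{49 + 222}} = \frac{-217212 + 375769}{-612 + \sqrt{271}} = \frac{158557}{-612 + \sqrt{271}}$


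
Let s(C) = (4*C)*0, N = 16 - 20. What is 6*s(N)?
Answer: 0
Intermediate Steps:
N = -4
s(C) = 0
6*s(N) = 6*0 = 0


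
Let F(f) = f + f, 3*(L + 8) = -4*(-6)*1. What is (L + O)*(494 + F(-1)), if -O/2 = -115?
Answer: 113160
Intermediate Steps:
O = 230 (O = -2*(-115) = 230)
L = 0 (L = -8 + (-4*(-6)*1)/3 = -8 + (24*1)/3 = -8 + (1/3)*24 = -8 + 8 = 0)
F(f) = 2*f
(L + O)*(494 + F(-1)) = (0 + 230)*(494 + 2*(-1)) = 230*(494 - 2) = 230*492 = 113160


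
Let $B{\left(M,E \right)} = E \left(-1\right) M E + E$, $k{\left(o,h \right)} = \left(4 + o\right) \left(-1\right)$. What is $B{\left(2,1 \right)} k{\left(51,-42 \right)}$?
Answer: $55$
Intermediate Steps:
$k{\left(o,h \right)} = -4 - o$
$B{\left(M,E \right)} = E - M E^{2}$ ($B{\left(M,E \right)} = - E M E + E = - M E^{2} + E = E - M E^{2}$)
$B{\left(2,1 \right)} k{\left(51,-42 \right)} = 1 \left(1 - 1 \cdot 2\right) \left(-4 - 51\right) = 1 \left(1 - 2\right) \left(-4 - 51\right) = 1 \left(-1\right) \left(-55\right) = \left(-1\right) \left(-55\right) = 55$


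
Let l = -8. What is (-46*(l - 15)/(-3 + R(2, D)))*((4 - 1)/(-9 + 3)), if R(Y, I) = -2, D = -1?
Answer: 529/5 ≈ 105.80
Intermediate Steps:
(-46*(l - 15)/(-3 + R(2, D)))*((4 - 1)/(-9 + 3)) = (-46*(-8 - 15)/(-3 - 2))*((4 - 1)/(-9 + 3)) = (-(-1058)/(-5))*(3/(-6)) = (-(-1058)*(-1)/5)*(3*(-⅙)) = -46*23/5*(-½) = -1058/5*(-½) = 529/5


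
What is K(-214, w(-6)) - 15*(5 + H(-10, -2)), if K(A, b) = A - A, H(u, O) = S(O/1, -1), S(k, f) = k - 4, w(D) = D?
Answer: 15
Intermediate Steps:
S(k, f) = -4 + k
H(u, O) = -4 + O (H(u, O) = -4 + O/1 = -4 + O*1 = -4 + O)
K(A, b) = 0
K(-214, w(-6)) - 15*(5 + H(-10, -2)) = 0 - 15*(5 + (-4 - 2)) = 0 - 15*(5 - 6) = 0 - 15*(-1) = 0 - 1*(-15) = 0 + 15 = 15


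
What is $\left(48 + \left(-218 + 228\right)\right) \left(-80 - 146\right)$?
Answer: $-13108$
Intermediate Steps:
$\left(48 + \left(-218 + 228\right)\right) \left(-80 - 146\right) = \left(48 + 10\right) \left(-80 - 146\right) = 58 \left(-226\right) = -13108$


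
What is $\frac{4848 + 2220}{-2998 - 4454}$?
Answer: $- \frac{589}{621} \approx -0.94847$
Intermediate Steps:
$\frac{4848 + 2220}{-2998 - 4454} = \frac{7068}{-7452} = 7068 \left(- \frac{1}{7452}\right) = - \frac{589}{621}$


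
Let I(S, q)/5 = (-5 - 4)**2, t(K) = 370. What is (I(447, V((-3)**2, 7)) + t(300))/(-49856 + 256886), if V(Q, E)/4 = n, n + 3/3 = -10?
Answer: 155/41406 ≈ 0.0037434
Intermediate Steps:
n = -11 (n = -1 - 10 = -11)
V(Q, E) = -44 (V(Q, E) = 4*(-11) = -44)
I(S, q) = 405 (I(S, q) = 5*(-5 - 4)**2 = 5*(-9)**2 = 5*81 = 405)
(I(447, V((-3)**2, 7)) + t(300))/(-49856 + 256886) = (405 + 370)/(-49856 + 256886) = 775/207030 = 775*(1/207030) = 155/41406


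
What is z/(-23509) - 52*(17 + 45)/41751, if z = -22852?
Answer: 878300836/981524259 ≈ 0.89483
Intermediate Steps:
z/(-23509) - 52*(17 + 45)/41751 = -22852/(-23509) - 52*(17 + 45)/41751 = -22852*(-1/23509) - 52*62*(1/41751) = 22852/23509 - 3224*1/41751 = 22852/23509 - 3224/41751 = 878300836/981524259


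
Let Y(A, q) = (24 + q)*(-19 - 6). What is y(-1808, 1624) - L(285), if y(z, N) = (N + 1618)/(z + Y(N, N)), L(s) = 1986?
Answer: -42708565/21504 ≈ -1986.1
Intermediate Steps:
Y(A, q) = -600 - 25*q (Y(A, q) = (24 + q)*(-25) = -600 - 25*q)
y(z, N) = (1618 + N)/(-600 + z - 25*N) (y(z, N) = (N + 1618)/(z + (-600 - 25*N)) = (1618 + N)/(-600 + z - 25*N))
y(-1808, 1624) - L(285) = (1618 + 1624)/(-600 - 1808 - 25*1624) - 1*1986 = 3242/(-600 - 1808 - 40600) - 1986 = 3242/(-43008) - 1986 = -1/43008*3242 - 1986 = -1621/21504 - 1986 = -42708565/21504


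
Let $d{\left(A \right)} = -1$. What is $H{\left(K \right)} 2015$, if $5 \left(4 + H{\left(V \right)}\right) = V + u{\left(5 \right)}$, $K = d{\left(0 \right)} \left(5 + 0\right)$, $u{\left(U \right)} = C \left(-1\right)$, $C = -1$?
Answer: $-9672$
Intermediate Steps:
$u{\left(U \right)} = 1$ ($u{\left(U \right)} = \left(-1\right) \left(-1\right) = 1$)
$K = -5$ ($K = - (5 + 0) = \left(-1\right) 5 = -5$)
$H{\left(V \right)} = - \frac{19}{5} + \frac{V}{5}$ ($H{\left(V \right)} = -4 + \frac{V + 1}{5} = -4 + \frac{1 + V}{5} = -4 + \left(\frac{1}{5} + \frac{V}{5}\right) = - \frac{19}{5} + \frac{V}{5}$)
$H{\left(K \right)} 2015 = \left(- \frac{19}{5} + \frac{1}{5} \left(-5\right)\right) 2015 = \left(- \frac{19}{5} - 1\right) 2015 = \left(- \frac{24}{5}\right) 2015 = -9672$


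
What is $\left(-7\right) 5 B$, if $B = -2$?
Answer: $70$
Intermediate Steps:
$\left(-7\right) 5 B = \left(-7\right) 5 \left(-2\right) = \left(-35\right) \left(-2\right) = 70$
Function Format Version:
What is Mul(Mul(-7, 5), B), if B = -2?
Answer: 70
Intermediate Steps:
Mul(Mul(-7, 5), B) = Mul(Mul(-7, 5), -2) = Mul(-35, -2) = 70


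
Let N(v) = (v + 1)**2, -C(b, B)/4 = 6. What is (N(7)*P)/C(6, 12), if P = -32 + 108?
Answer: -608/3 ≈ -202.67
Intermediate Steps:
C(b, B) = -24 (C(b, B) = -4*6 = -24)
N(v) = (1 + v)**2
P = 76
(N(7)*P)/C(6, 12) = ((1 + 7)**2*76)/(-24) = (8**2*76)*(-1/24) = (64*76)*(-1/24) = 4864*(-1/24) = -608/3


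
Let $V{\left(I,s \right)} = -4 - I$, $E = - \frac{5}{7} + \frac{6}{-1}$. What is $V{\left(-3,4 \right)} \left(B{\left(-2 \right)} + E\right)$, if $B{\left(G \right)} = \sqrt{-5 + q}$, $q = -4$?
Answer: $\frac{47}{7} - 3 i \approx 6.7143 - 3.0 i$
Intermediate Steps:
$E = - \frac{47}{7}$ ($E = \left(-5\right) \frac{1}{7} + 6 \left(-1\right) = - \frac{5}{7} - 6 = - \frac{47}{7} \approx -6.7143$)
$B{\left(G \right)} = 3 i$ ($B{\left(G \right)} = \sqrt{-5 - 4} = \sqrt{-9} = 3 i$)
$V{\left(-3,4 \right)} \left(B{\left(-2 \right)} + E\right) = \left(-4 - -3\right) \left(3 i - \frac{47}{7}\right) = \left(-4 + 3\right) \left(- \frac{47}{7} + 3 i\right) = - (- \frac{47}{7} + 3 i) = \frac{47}{7} - 3 i$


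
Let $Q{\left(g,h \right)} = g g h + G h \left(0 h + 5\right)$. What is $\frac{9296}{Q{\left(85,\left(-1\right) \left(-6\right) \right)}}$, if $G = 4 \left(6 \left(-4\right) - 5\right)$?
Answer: $\frac{4648}{19935} \approx 0.23316$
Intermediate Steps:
$G = -116$ ($G = 4 \left(-24 - 5\right) = 4 \left(-29\right) = -116$)
$Q{\left(g,h \right)} = - 580 h + h g^{2}$ ($Q{\left(g,h \right)} = g g h + - 116 h \left(0 h + 5\right) = g^{2} h + - 116 h \left(0 + 5\right) = h g^{2} + - 116 h 5 = h g^{2} - 580 h = - 580 h + h g^{2}$)
$\frac{9296}{Q{\left(85,\left(-1\right) \left(-6\right) \right)}} = \frac{9296}{\left(-1\right) \left(-6\right) \left(-580 + 85^{2}\right)} = \frac{9296}{6 \left(-580 + 7225\right)} = \frac{9296}{6 \cdot 6645} = \frac{9296}{39870} = 9296 \cdot \frac{1}{39870} = \frac{4648}{19935}$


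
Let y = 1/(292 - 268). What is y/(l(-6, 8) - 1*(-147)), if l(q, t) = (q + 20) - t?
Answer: 1/3672 ≈ 0.00027233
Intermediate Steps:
y = 1/24 ≈ 0.041667
l(q, t) = 20 + q - t (l(q, t) = (20 + q) - t = 20 + q - t)
y/(l(-6, 8) - 1*(-147)) = 1/(24*((20 - 6 - 1*8) - 1*(-147))) = 1/(24*((20 - 6 - 8) + 147)) = 1/(24*(6 + 147)) = (1/24)/153 = (1/24)*(1/153) = 1/3672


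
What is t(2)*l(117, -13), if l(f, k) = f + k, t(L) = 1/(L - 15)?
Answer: -8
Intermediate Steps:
t(L) = 1/(-15 + L)
t(2)*l(117, -13) = (117 - 13)/(-15 + 2) = 104/(-13) = -1/13*104 = -8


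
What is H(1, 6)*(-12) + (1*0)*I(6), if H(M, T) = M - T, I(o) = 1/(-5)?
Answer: 60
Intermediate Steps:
I(o) = -1/5 (I(o) = 1*(-1/5) = -1/5)
H(1, 6)*(-12) + (1*0)*I(6) = (1 - 1*6)*(-12) + (1*0)*(-1/5) = (1 - 6)*(-12) + 0*(-1/5) = -5*(-12) + 0 = 60 + 0 = 60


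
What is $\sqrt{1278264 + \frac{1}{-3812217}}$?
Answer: $\frac{\sqrt{18577008737192073279}}{3812217} \approx 1130.6$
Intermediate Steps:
$\sqrt{1278264 + \frac{1}{-3812217}} = \sqrt{1278264 - \frac{1}{3812217}} = \sqrt{\frac{4873019751287}{3812217}} = \frac{\sqrt{18577008737192073279}}{3812217}$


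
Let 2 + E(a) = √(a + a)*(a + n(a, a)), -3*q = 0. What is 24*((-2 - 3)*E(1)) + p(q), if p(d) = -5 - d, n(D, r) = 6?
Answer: 235 - 840*√2 ≈ -952.94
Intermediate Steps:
q = 0 (q = -⅓*0 = 0)
E(a) = -2 + √2*√a*(6 + a) (E(a) = -2 + √(a + a)*(a + 6) = -2 + √(2*a)*(6 + a) = -2 + (√2*√a)*(6 + a) = -2 + √2*√a*(6 + a))
24*((-2 - 3)*E(1)) + p(q) = 24*((-2 - 3)*(-2 + √2*1^(3/2) + 6*√2*√1)) + (-5 - 1*0) = 24*(-5*(-2 + √2*1 + 6*√2*1)) + (-5 + 0) = 24*(-5*(-2 + √2 + 6*√2)) - 5 = 24*(-5*(-2 + 7*√2)) - 5 = 24*(10 - 35*√2) - 5 = (240 - 840*√2) - 5 = 235 - 840*√2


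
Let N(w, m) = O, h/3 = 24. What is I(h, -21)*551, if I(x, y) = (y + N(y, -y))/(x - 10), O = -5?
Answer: -7163/31 ≈ -231.06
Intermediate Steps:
h = 72 (h = 3*24 = 72)
N(w, m) = -5
I(x, y) = (-5 + y)/(-10 + x) (I(x, y) = (y - 5)/(x - 10) = (-5 + y)/(-10 + x))
I(h, -21)*551 = ((-5 - 21)/(-10 + 72))*551 = (-26/62)*551 = ((1/62)*(-26))*551 = -13/31*551 = -7163/31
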